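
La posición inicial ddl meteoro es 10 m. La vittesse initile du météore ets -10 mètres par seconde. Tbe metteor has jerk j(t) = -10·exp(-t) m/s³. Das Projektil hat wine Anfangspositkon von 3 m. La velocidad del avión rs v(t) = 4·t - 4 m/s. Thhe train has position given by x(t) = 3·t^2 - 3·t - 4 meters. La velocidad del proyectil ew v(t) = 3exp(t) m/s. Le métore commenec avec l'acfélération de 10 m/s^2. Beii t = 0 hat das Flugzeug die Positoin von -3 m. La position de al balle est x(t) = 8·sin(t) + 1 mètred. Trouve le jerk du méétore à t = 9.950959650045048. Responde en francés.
De l'équation du jerk j(t) = -10·exp(-t), nous substituons t = 9.950959650045048 pour obtenir j = -0.000476818540805783.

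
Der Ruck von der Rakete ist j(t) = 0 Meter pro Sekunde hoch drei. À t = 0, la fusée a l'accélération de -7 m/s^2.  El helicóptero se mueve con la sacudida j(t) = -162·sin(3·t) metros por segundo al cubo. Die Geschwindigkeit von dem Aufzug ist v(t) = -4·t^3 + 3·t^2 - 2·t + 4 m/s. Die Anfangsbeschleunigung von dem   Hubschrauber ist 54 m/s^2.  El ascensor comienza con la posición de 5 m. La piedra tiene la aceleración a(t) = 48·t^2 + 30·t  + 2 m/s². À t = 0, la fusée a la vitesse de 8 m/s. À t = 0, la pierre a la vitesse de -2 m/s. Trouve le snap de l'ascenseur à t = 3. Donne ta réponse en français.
Nous devons dériver notre équation de la vitesse v(t) = -4·t^3 + 3·t^2 - 2·t + 4 3 fois. En prenant d/dt de v(t), nous trouvons a(t) = -12·t^2 + 6·t - 2. En dérivant l'accélération, nous obtenons le jerk: j(t) = 6 - 24·t. En prenant d/dt de j(t), nous trouvons s(t) = -24. De l'équation du snap s(t) = -24, nous substituons t = 3 pour obtenir s = -24.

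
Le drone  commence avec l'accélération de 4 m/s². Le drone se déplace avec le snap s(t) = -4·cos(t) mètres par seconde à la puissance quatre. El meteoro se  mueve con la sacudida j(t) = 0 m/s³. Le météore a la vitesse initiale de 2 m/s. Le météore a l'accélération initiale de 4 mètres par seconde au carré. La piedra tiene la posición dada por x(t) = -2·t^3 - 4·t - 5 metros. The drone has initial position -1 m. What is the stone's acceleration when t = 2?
Starting from position x(t) = -2·t^3 - 4·t - 5, we take 2 derivatives. Differentiating position, we get velocity: v(t) = -6·t^2 - 4. Taking d/dt of v(t), we find a(t) = -12·t. From the given acceleration equation a(t) = -12·t, we substitute t = 2 to get a = -24.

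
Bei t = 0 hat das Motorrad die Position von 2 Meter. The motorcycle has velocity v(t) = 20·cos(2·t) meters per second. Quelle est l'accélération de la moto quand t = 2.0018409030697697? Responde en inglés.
To solve this, we need to take 1 derivative of our velocity equation v(t) = 20·cos(2·t). Taking d/dt of v(t), we find a(t) = -40·sin(2·t). We have acceleration a(t) = -40·sin(2·t). Substituting t = 2.0018409030697697: a(2.0018409030697697) = 30.3681579792191.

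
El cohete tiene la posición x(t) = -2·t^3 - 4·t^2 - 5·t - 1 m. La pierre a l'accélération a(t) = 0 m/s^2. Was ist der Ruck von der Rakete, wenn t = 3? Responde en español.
Para resolver esto, necesitamos tomar 3 derivadas de nuestra ecuación de la posición x(t) = -2·t^3 - 4·t^2 - 5·t - 1. Tomando d/dt de x(t), encontramos v(t) = -6·t^2 - 8·t - 5. Derivando la velocidad, obtenemos la aceleración: a(t) = -12·t - 8. La derivada de la aceleración da la sacudida: j(t) = -12. De la ecuación de la sacudida j(t) = -12, sustituimos t = 3 para obtener j = -12.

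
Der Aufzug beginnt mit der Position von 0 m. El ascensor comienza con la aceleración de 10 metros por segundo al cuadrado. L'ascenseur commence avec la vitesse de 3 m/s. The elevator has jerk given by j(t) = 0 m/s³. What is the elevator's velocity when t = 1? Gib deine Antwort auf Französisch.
Pour résoudre ceci, nous devons prendre 2 intégrales de notre équation du jerk j(t) = 0. La primitive du jerk est l'accélération. En utilisant a(0) = 10, nous obtenons a(t) = 10. En prenant ∫a(t)dt et en appliquant v(0) = 3, nous trouvons v(t) = 10·t + 3. En utilisant v(t) = 10·t + 3 et en substituant t = 1, nous trouvons v = 13.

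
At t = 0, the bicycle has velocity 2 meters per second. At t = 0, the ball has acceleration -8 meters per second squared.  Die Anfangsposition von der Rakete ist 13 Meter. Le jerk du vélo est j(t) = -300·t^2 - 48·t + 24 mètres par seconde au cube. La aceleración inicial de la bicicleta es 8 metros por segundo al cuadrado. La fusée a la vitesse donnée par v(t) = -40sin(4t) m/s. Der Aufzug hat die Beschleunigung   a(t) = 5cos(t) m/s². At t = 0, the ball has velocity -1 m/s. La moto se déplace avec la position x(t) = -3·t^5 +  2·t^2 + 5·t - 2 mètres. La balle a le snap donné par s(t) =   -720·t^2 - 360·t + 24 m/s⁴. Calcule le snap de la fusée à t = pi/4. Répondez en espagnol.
Partiendo de la velocidad v(t) = -40·sin(4·t), tomamos 3 derivadas. Derivando la velocidad, obtenemos la aceleración: a(t) = -160·cos(4·t). Derivando la aceleración, obtenemos la sacudida: j(t) = 640·sin(4·t). Derivando la sacudida, obtenemos el snap: s(t) = 2560·cos(4·t). Usando s(t) = 2560·cos(4·t) y sustituyendo t = pi/4, encontramos s = -2560.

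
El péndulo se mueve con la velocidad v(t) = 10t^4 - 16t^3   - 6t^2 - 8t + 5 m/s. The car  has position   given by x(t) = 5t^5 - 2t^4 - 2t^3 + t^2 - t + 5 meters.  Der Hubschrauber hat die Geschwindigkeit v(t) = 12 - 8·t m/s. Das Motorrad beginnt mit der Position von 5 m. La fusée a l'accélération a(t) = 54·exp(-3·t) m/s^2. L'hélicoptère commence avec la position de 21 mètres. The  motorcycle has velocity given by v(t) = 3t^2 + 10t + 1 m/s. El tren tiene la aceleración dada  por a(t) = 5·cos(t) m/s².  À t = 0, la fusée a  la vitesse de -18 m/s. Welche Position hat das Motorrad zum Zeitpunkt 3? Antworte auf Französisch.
Nous devons intégrer notre équation de la vitesse v(t) = 3·t^2 + 10·t + 1 1 fois. En intégrant la vitesse et en utilisant la condition initiale x(0) = 5, nous obtenons x(t) = t^3 + 5·t^2 + t + 5. De l'équation de la position x(t) = t^3 + 5·t^2 + t + 5, nous substituons t = 3 pour obtenir x = 80.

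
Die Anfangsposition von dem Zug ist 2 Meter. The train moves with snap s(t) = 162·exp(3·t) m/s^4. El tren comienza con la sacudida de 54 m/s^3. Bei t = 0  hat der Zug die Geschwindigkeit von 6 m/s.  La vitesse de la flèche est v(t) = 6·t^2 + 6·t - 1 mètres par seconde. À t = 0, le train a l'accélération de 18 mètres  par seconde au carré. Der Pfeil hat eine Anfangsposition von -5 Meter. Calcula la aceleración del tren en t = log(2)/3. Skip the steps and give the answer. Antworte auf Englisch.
The answer is 36.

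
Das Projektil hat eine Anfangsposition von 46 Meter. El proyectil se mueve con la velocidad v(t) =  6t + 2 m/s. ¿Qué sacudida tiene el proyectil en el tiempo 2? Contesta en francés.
Pour résoudre ceci, nous devons prendre 2 dérivées de notre équation de la vitesse v(t) = 6·t + 2. En prenant d/dt de v(t), nous trouvons a(t) = 6. En dérivant l'accélération, nous obtenons le jerk: j(t) = 0. De l'équation du jerk j(t) = 0, nous substituons t = 2 pour obtenir j = 0.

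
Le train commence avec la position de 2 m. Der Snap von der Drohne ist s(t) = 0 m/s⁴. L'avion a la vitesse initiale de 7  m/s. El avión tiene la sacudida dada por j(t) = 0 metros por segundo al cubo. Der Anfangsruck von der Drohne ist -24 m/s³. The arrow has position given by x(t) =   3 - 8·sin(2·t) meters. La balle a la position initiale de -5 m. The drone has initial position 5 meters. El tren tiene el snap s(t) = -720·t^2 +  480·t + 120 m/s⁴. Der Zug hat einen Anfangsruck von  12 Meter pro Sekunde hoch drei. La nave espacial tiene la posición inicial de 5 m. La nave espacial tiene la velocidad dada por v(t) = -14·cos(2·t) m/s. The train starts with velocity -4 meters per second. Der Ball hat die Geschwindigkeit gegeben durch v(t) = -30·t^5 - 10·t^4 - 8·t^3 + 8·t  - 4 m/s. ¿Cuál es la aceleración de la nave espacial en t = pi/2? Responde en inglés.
Starting from velocity v(t) = -14·cos(2·t), we take 1 derivative. Taking d/dt of v(t), we find a(t) = 28·sin(2·t). Using a(t) = 28·sin(2·t) and substituting t = pi/2, we find a = 0.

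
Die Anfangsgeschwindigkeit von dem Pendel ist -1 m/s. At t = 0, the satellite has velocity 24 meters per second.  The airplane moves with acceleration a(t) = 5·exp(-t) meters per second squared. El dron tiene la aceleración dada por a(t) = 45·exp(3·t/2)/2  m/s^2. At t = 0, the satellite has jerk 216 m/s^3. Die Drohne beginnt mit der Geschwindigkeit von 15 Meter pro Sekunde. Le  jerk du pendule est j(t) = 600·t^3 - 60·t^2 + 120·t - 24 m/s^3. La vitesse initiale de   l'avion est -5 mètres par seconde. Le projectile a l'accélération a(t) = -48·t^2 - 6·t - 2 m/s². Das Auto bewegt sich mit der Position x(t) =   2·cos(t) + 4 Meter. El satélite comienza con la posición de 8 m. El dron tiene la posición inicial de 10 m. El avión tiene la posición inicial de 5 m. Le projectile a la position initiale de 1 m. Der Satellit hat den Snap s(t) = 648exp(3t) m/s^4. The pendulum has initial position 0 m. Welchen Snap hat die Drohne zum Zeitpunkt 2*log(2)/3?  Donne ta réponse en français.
Pour résoudre ceci, nous devons prendre 2 dérivées de notre équation de l'accélération a(t) = 45·exp(3·t/2)/2. En dérivant l'accélération, nous obtenons le jerk: j(t) = 135·exp(3·t/2)/4. En prenant d/dt de j(t), nous trouvons s(t) = 405·exp(3·t/2)/8. Nous avons le snap s(t) = 405·exp(3·t/2)/8. En substituant t = 2*log(2)/3: s(2*log(2)/3) = 405/4.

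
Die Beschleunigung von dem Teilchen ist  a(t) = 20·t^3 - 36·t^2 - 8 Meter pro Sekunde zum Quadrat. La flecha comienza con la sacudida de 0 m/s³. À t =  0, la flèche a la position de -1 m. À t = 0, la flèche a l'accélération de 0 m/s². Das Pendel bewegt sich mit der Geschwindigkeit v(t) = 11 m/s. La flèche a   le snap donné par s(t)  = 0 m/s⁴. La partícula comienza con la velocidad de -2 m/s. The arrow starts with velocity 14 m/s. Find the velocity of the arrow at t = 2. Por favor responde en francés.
Pour résoudre ceci, nous devons prendre 3 intégrales de notre équation du snap s(t) = 0. L'intégrale du snap est le jerk. En utilisant j(0) = 0, nous obtenons j(t) = 0. En prenant ∫j(t)dt et en appliquant a(0) = 0, nous trouvons a(t) = 0. La primitive de l'accélération, avec v(0) = 14, donne la vitesse: v(t) = 14. Nous avons la vitesse v(t) = 14. En substituant t = 2: v(2) = 14.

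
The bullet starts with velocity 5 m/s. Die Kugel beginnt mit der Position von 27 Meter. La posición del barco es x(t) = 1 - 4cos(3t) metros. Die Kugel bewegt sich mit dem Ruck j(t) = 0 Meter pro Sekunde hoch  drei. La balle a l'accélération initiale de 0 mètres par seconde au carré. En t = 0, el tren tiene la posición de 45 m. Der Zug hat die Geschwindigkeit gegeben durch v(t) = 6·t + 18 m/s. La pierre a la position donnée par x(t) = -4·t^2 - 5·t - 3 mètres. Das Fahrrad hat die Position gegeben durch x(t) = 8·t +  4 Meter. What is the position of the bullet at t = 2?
We must find the integral of our jerk equation j(t) = 0 3 times. Integrating jerk and using the initial condition a(0) = 0, we get a(t) = 0. The antiderivative of acceleration, with v(0) = 5, gives velocity: v(t) = 5. Taking ∫v(t)dt and applying x(0) = 27, we find x(t) = 5·t + 27. From the given position equation x(t) = 5·t + 27, we substitute t = 2 to get x = 37.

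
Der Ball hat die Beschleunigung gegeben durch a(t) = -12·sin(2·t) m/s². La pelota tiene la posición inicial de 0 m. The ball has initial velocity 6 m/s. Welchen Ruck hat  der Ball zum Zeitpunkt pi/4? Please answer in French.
Pour résoudre ceci, nous devons prendre 1 dérivée de notre équation de l'accélération a(t) = -12·sin(2·t). La dérivée de l'accélération donne le jerk: j(t) = -24·cos(2·t). En utilisant j(t) = -24·cos(2·t) et en substituant t = pi/4, nous trouvons j = 0.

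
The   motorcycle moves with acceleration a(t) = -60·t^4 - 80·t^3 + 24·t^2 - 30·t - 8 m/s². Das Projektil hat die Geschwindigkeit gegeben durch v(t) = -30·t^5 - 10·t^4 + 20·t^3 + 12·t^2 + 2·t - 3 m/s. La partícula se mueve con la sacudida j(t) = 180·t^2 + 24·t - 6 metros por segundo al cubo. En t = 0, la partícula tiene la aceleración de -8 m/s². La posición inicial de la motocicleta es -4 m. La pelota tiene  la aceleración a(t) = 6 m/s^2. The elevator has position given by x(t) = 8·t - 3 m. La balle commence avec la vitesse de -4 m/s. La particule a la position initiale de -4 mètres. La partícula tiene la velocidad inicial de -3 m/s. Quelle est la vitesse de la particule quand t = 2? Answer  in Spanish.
Debemos encontrar la integral de nuestra ecuación de la sacudida j(t) = 180·t^2 + 24·t - 6 2 veces. La integral de la sacudida es la aceleración. Usando a(0) = -8, obtenemos a(t) = 60·t^3 + 12·t^2 - 6·t - 8. Integrando la aceleración y usando la condición inicial v(0) = -3, obtenemos v(t) = 15·t^4 + 4·t^3 - 3·t^2 - 8·t - 3. Usando v(t) = 15·t^4 + 4·t^3 - 3·t^2 - 8·t - 3 y sustituyendo t = 2, encontramos v = 241.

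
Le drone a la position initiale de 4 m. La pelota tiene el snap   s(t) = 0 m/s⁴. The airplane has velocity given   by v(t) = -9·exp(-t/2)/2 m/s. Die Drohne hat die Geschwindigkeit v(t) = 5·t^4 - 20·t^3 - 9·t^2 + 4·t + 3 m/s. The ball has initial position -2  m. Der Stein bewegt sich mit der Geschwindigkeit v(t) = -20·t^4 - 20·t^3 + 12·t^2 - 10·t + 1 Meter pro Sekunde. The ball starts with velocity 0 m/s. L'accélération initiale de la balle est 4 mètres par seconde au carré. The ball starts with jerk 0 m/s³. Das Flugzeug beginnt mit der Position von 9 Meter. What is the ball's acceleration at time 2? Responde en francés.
Nous devons intégrer notre équation du snap s(t) = 0 2 fois. En intégrant le snap et en utilisant la condition initiale j(0) = 0, nous obtenons j(t) = 0. En prenant ∫j(t)dt et en appliquant a(0) = 4, nous trouvons a(t) = 4. De l'équation de l'accélération a(t) = 4, nous substituons t = 2 pour obtenir a = 4.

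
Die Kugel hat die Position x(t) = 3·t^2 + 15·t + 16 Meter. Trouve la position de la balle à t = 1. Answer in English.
From the given position equation x(t) = 3·t^2 + 15·t + 16, we substitute t = 1 to get x = 34.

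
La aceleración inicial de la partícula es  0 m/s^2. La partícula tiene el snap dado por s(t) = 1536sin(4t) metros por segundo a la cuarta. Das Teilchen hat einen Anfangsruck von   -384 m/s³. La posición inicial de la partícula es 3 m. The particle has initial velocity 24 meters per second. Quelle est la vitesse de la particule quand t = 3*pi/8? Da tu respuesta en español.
Necesitamos integrar nuestra ecuación del snap s(t) = 1536·sin(4·t) 3 veces. La antiderivada del snap, con j(0) = -384, da la sacudida: j(t) = -384·cos(4·t). La integral de la sacudida es la aceleración. Usando a(0) = 0, obtenemos a(t) = -96·sin(4·t). Tomando ∫a(t)dt y aplicando v(0) = 24, encontramos v(t) = 24·cos(4·t). Usando v(t) = 24·cos(4·t) y sustituyendo t = 3*pi/8, encontramos v = 0.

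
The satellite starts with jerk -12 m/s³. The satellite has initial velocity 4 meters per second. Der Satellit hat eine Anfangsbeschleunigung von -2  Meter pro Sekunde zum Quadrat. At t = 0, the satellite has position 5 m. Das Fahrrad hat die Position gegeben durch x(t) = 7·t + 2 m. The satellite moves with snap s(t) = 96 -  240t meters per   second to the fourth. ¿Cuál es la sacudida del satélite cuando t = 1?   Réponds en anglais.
We must find the antiderivative of our snap equation s(t) = 96 - 240·t 1 time. Finding the antiderivative of s(t) and using j(0) = -12: j(t) = -120·t^2 + 96·t - 12. Using j(t) = -120·t^2 + 96·t - 12 and substituting t = 1, we find j = -36.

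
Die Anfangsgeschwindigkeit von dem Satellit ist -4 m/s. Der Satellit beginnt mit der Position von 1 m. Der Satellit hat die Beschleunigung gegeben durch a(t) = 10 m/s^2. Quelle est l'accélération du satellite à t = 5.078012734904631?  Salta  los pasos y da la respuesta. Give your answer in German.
Bei t = 5.078012734904631, a = 10.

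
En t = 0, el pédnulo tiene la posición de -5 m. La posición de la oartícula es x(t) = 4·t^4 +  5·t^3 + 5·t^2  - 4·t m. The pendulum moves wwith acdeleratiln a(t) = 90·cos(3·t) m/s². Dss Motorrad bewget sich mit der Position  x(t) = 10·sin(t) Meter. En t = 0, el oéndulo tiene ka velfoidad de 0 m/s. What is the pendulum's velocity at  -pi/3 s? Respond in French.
Nous devons intégrer notre équation de l'accélération a(t) = 90·cos(3·t) 1 fois. L'intégrale de l'accélération est la vitesse. En utilisant v(0) = 0, nous obtenons v(t) = 30·sin(3·t). De l'équation de la vitesse v(t) = 30·sin(3·t), nous substituons t = -pi/3 pour obtenir v = 0.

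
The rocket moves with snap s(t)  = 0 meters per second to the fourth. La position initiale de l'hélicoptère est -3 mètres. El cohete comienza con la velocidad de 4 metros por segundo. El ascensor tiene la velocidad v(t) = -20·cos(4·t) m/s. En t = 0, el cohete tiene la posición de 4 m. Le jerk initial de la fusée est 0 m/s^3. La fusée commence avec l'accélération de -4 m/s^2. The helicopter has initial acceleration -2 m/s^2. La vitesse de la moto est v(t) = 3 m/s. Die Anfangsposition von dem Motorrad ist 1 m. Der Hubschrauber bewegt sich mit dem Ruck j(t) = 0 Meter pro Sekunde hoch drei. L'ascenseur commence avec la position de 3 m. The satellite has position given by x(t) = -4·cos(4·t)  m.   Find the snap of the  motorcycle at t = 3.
Starting from velocity v(t) = 3, we take 3 derivatives. Taking d/dt of v(t), we find a(t) = 0. Differentiating acceleration, we get jerk: j(t) = 0. Differentiating jerk, we get snap: s(t) = 0. Using s(t) = 0 and substituting t = 3, we find s = 0.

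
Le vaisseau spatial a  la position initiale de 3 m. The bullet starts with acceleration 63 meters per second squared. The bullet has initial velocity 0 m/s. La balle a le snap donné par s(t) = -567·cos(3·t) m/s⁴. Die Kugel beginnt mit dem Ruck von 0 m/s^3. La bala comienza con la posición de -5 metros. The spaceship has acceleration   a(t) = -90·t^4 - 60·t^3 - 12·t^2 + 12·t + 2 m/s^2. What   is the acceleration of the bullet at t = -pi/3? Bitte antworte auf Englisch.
To solve this, we need to take 2 antiderivatives of our snap equation s(t) = -567·cos(3·t). Integrating snap and using the initial condition j(0) = 0, we get j(t) = -189·sin(3·t). Integrating jerk and using the initial condition a(0) = 63, we get a(t) = 63·cos(3·t). Using a(t) = 63·cos(3·t) and substituting t = -pi/3, we find a = -63.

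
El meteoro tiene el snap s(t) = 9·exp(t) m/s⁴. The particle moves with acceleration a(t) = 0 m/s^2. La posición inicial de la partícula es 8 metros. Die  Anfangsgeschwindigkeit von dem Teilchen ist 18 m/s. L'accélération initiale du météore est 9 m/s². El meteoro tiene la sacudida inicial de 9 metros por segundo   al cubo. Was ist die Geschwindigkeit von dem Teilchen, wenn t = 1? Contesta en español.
Debemos encontrar la antiderivada de nuestra ecuación de la aceleración a(t) = 0 1 vez. La antiderivada de la aceleración, con v(0) = 18, da la velocidad: v(t) = 18. De la ecuación de la velocidad v(t) = 18, sustituimos t = 1 para obtener v = 18.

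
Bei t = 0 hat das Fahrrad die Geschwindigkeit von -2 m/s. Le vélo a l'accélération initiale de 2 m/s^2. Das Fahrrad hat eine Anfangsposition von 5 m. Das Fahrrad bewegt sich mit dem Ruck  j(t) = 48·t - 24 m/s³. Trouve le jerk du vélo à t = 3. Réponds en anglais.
Using j(t) = 48·t - 24 and substituting t = 3, we find j = 120.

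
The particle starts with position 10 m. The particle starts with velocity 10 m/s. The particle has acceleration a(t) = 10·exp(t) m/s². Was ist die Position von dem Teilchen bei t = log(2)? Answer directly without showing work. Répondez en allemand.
x(log(2)) = 20.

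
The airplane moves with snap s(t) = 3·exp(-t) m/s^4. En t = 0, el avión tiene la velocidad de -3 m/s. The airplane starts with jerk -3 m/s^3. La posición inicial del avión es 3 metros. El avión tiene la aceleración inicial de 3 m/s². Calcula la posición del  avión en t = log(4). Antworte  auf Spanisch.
Necesitamos integrar nuestra ecuación del snap s(t) = 3·exp(-t) 4 veces. La antiderivada del snap, con j(0) = -3, da la sacudida: j(t) = -3·exp(-t). La integral de la sacudida es la aceleración. Usando a(0) = 3, obtenemos a(t) = 3·exp(-t). La antiderivada de la aceleración es la velocidad. Usando v(0) = -3, obtenemos v(t) = -3·exp(-t). La integral de la velocidad, con x(0) = 3, da la posición: x(t) = 3·exp(-t). Usando x(t) = 3·exp(-t) y sustituyendo t = log(4), encontramos x = 3/4.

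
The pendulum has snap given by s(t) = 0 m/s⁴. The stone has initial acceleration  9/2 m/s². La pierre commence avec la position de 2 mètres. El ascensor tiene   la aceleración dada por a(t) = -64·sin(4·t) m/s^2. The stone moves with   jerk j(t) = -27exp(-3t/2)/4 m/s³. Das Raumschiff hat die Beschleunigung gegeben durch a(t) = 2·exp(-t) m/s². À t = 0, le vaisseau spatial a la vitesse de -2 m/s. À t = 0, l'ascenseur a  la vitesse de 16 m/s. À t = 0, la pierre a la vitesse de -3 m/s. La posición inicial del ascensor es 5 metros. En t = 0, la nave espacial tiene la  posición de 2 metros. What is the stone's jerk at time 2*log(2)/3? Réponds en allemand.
Mit j(t) = -27·exp(-3·t/2)/4 und Einsetzen von t = 2*log(2)/3, finden wir j = -27/8.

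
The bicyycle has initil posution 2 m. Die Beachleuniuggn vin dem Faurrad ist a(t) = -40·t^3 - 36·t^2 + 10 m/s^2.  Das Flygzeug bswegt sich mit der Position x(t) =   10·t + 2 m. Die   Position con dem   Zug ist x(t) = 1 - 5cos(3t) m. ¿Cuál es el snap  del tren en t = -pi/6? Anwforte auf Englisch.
To solve this, we need to take 4 derivatives of our position equation x(t) = 1 - 5·cos(3·t). Taking d/dt of x(t), we find v(t) = 15·sin(3·t). Differentiating velocity, we get acceleration: a(t) = 45·cos(3·t). Differentiating acceleration, we get jerk: j(t) = -135·sin(3·t). Taking d/dt of j(t), we find s(t) = -405·cos(3·t). We have snap s(t) = -405·cos(3·t). Substituting t = -pi/6: s(-pi/6) = 0.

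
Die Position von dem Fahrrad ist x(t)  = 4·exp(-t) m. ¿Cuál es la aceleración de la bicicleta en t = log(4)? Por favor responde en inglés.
Starting from position x(t) = 4·exp(-t), we take 2 derivatives. The derivative of position gives velocity: v(t) = -4·exp(-t). Taking d/dt of v(t), we find a(t) = 4·exp(-t). Using a(t) = 4·exp(-t) and substituting t = log(4), we find a = 1.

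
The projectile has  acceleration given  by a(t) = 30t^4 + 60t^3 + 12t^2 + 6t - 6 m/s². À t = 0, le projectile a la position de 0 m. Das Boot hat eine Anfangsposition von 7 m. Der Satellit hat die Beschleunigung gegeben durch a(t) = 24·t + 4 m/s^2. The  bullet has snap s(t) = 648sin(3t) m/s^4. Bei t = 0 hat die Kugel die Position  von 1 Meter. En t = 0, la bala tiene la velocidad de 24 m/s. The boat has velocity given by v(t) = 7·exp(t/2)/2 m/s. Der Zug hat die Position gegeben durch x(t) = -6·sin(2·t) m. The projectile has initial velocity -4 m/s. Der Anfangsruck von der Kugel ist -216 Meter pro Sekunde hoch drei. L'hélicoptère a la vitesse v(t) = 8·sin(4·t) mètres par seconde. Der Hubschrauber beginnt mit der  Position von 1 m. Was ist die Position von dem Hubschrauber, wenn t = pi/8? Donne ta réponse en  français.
Nous devons intégrer notre équation de la vitesse v(t) = 8·sin(4·t) 1 fois. En prenant ∫v(t)dt et en appliquant x(0) = 1, nous trouvons x(t) = 3 - 2·cos(4·t). En utilisant x(t) = 3 - 2·cos(4·t) et en substituant t = pi/8, nous trouvons x = 3.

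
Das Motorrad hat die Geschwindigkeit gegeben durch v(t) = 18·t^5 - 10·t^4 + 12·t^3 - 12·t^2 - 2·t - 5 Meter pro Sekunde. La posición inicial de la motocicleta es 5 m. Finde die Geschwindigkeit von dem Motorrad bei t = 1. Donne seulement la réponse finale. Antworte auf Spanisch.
La velocidad en t = 1 es v = 1.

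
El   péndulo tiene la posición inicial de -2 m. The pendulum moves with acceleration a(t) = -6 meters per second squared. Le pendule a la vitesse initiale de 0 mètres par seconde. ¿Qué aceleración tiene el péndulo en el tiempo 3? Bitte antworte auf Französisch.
En utilisant a(t) = -6 et en substituant t = 3, nous trouvons a = -6.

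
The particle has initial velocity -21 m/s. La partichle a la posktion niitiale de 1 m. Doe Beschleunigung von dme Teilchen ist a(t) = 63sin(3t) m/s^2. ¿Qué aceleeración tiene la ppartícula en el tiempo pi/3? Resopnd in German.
Aus der Gleichung für die Beschleunigung a(t) = 63·sin(3·t), setzen wir t = pi/3 ein und erhalten a = 0.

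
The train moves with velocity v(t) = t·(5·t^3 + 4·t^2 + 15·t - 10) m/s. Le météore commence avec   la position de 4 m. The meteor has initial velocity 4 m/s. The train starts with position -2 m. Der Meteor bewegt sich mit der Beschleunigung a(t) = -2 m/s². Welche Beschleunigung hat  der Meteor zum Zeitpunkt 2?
Mit a(t) = -2 und Einsetzen von t = 2, finden wir a = -2.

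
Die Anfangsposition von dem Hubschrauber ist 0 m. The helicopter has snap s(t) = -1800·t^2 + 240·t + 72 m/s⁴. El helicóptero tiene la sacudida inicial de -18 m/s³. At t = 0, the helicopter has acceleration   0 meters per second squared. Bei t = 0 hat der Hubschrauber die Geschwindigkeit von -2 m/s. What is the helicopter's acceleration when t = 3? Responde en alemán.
Um dies zu lösen, müssen wir 2 Integrale unserer Gleichung für den Snap s(t) = -1800·t^2 + 240·t + 72 finden. Das Integral von dem Snap ist der Ruck. Mit j(0) = -18 erhalten wir j(t) = -600·t^3 + 120·t^2 + 72·t - 18. Das Integral von dem Ruck, mit a(0) = 0, ergibt die Beschleunigung: a(t) = 2·t·(-75·t^3 + 20·t^2 + 18·t - 9). Mit a(t) = 2·t·(-75·t^3 + 20·t^2 + 18·t - 9) und Einsetzen von t = 3, finden wir a = -10800.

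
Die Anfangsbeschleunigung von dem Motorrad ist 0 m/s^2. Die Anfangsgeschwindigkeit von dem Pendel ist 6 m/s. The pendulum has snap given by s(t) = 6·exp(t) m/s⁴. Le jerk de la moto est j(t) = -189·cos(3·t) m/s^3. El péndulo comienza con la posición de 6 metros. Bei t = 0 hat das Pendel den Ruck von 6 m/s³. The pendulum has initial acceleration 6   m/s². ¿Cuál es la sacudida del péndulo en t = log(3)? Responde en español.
Debemos encontrar la antiderivada de nuestra ecuación del snap s(t) = 6·exp(t) 1 vez. La integral del snap es la sacudida. Usando j(0) = 6, obtenemos j(t) = 6·exp(t). De la ecuación de la sacudida j(t) = 6·exp(t), sustituimos t = log(3) para obtener j = 18.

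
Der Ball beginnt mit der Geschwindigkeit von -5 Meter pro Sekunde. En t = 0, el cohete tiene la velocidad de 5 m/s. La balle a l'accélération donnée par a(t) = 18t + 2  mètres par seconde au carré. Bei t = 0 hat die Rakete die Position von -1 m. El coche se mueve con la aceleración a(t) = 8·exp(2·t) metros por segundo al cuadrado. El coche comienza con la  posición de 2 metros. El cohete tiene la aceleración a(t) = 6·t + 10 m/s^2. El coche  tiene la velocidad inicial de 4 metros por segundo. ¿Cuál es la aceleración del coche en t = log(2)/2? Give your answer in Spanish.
De la ecuación de la aceleración a(t) = 8·exp(2·t), sustituimos t = log(2)/2 para obtener a = 16.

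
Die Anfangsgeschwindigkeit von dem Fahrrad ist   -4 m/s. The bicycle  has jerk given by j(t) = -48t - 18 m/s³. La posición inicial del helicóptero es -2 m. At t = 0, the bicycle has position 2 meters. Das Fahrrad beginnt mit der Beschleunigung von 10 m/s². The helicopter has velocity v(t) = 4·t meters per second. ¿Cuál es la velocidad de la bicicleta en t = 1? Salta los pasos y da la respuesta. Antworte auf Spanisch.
La velocidad en t = 1 es v = -11.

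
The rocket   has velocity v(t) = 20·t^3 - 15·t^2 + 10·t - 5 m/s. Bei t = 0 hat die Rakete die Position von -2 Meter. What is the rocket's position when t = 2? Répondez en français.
Pour résoudre ceci, nous devons prendre 1 primitive de notre équation de la vitesse v(t) = 20·t^3 - 15·t^2 + 10·t - 5. En intégrant la vitesse et en utilisant la condition initiale x(0) = -2, nous obtenons x(t) = 5·t^4 - 5·t^3 + 5·t^2 - 5·t - 2. En utilisant x(t) = 5·t^4 - 5·t^3 + 5·t^2 - 5·t - 2 et en substituant t = 2, nous trouvons x = 48.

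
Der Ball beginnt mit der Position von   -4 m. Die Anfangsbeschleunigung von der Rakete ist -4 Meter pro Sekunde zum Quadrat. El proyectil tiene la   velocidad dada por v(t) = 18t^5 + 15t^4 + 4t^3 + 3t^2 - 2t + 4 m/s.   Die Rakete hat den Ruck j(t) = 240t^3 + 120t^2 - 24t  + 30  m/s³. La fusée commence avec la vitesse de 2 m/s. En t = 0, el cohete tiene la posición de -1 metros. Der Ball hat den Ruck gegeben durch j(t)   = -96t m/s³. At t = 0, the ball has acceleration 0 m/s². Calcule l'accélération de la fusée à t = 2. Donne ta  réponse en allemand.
Ausgehend von dem Ruck j(t) = 240·t^3 + 120·t^2 - 24·t + 30, nehmen wir 1 Integral. Mit ∫j(t)dt und Anwendung von a(0) = -4, finden wir a(t) = 60·t^4 + 40·t^3 - 12·t^2 + 30·t - 4. Aus der Gleichung für die Beschleunigung a(t) = 60·t^4 + 40·t^3 - 12·t^2 + 30·t - 4, setzen wir t = 2 ein und erhalten a = 1288.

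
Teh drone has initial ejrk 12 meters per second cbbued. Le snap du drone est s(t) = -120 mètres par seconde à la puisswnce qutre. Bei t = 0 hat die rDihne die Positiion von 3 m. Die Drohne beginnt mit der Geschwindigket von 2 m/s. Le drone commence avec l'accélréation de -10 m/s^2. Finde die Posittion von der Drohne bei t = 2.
Wir müssen unsere Gleichung für den Snap s(t) = -120 4-mal integrieren. Mit ∫s(t)dt und Anwendung von j(0) = 12, finden wir j(t) = 12 - 120·t. Mit ∫j(t)dt und Anwendung von a(0) = -10, finden wir a(t) = -60·t^2 + 12·t - 10. Durch Integration von der Beschleunigung und Verwendung der Anfangsbedingung v(0) = 2, erhalten wir v(t) = -20·t^3 + 6·t^2 - 10·t + 2. Durch Integration von der Geschwindigkeit und Verwendung der Anfangsbedingung x(0) = 3, erhalten wir x(t) = -5·t^4 + 2·t^3 - 5·t^2 + 2·t + 3. Wir haben die Position x(t) = -5·t^4 + 2·t^3 - 5·t^2 + 2·t + 3. Durch Einsetzen von t = 2: x(2) = -77.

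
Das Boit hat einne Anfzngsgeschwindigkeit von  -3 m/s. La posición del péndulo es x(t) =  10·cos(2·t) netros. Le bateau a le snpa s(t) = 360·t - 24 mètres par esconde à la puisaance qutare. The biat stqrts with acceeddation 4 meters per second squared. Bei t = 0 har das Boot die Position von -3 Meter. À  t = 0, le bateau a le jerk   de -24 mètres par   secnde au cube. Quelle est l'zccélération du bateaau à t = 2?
Nous devons trouver la primitive de notre équation du snap s(t) = 360·t - 24 2 fois. En intégrant le snap et en utilisant la condition initiale j(0) = -24, nous obtenons j(t) = 180·t^2 - 24·t - 24. En prenant ∫j(t)dt et en appliquant a(0) = 4, nous trouvons a(t) = 60·t^3 - 12·t^2 - 24·t + 4. De l'équation de l'accélération a(t) = 60·t^3 - 12·t^2 - 24·t + 4, nous substituons t = 2 pour obtenir a = 388.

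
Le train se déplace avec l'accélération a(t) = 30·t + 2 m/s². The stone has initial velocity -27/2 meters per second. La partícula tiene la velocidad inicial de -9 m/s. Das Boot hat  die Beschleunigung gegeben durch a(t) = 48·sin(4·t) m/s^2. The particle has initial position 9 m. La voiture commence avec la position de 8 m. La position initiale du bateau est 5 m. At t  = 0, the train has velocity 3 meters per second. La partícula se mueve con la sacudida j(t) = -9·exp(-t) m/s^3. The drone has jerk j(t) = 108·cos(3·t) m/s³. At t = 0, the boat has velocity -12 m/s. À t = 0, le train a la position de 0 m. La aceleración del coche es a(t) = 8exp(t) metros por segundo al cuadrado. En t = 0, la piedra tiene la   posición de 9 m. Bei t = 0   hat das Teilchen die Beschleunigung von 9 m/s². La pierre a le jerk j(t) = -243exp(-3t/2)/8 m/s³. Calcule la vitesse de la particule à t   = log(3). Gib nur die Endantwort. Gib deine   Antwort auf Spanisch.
La velocidad en t = log(3) es v = -3.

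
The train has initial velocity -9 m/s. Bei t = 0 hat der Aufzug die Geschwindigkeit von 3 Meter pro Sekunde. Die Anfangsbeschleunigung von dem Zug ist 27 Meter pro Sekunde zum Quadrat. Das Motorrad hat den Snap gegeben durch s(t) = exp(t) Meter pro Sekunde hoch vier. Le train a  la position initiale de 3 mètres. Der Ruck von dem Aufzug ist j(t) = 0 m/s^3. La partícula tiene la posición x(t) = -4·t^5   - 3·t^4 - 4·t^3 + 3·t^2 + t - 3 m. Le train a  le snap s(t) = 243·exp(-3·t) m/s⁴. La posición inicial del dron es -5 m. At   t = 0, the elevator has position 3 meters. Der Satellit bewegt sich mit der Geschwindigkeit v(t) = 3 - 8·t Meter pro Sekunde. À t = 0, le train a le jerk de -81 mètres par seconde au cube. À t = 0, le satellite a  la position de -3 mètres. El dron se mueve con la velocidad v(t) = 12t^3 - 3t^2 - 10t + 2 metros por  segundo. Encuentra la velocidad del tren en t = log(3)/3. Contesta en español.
Necesitamos integrar nuestra ecuación del snap s(t) = 243·exp(-3·t) 3 veces. Tomando ∫s(t)dt y aplicando j(0) = -81, encontramos j(t) = -81·exp(-3·t). La antiderivada de la sacudida es la aceleración. Usando a(0) = 27, obtenemos a(t) = 27·exp(-3·t). Tomando ∫a(t)dt y aplicando v(0) = -9, encontramos v(t) = -9·exp(-3·t). De la ecuación de la velocidad v(t) = -9·exp(-3·t), sustituimos t = log(3)/3 para obtener v = -3.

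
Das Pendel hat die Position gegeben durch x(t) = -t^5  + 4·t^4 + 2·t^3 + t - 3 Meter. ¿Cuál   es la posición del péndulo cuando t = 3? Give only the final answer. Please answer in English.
x(3) = 135.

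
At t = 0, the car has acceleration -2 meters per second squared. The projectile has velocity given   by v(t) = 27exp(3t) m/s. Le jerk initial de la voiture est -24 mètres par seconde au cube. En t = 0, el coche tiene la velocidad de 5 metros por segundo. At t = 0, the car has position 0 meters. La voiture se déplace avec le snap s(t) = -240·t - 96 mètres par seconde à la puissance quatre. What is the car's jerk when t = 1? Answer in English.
We must find the antiderivative of our snap equation s(t) = -240·t - 96 1 time. The integral of snap is jerk. Using j(0) = -24, we get j(t) = -120·t^2 - 96·t - 24. From the given jerk equation j(t) = -120·t^2 - 96·t - 24, we substitute t = 1 to get j = -240.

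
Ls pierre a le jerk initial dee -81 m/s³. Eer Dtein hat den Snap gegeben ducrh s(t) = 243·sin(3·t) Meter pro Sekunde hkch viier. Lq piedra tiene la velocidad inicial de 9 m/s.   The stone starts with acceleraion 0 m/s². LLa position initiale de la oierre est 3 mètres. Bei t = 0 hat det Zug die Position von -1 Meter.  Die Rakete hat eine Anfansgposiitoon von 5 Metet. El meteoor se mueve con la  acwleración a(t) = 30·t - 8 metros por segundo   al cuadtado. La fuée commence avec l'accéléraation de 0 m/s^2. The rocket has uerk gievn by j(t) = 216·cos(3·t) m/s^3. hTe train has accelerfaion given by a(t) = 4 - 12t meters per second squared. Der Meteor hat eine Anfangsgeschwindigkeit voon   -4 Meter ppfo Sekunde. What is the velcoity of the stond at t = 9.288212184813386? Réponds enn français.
Nous devons intégrer notre équation du snap s(t) = 243·sin(3·t) 3 fois. L'intégrale du snap est le jerk. En utilisant j(0) = -81, nous obtenons j(t) = -81·cos(3·t). La primitive du jerk est l'accélération. En utilisant a(0) = 0, nous obtenons a(t) = -27·sin(3·t). L'intégrale de l'accélération est la vitesse. En utilisant v(0) = 9, nous obtenons v(t) = 9·cos(3·t). De l'équation de la vitesse v(t) = 9·cos(3·t), nous substituons t = 9.288212184813386 pour obtenir v = -8.25517285866895.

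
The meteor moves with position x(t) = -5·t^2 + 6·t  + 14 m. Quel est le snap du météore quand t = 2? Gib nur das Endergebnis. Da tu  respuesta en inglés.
The answer is 0.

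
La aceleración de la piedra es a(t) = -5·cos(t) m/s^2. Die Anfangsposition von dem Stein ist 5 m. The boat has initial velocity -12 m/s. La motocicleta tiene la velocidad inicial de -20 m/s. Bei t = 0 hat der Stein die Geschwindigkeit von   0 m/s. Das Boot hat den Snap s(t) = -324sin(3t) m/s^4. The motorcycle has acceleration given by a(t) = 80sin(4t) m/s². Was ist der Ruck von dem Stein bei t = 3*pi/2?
Ausgehend von der Beschleunigung a(t) = -5·cos(t), nehmen wir 1 Ableitung. Durch Ableiten von der Beschleunigung erhalten wir den Ruck: j(t) = 5·sin(t). Wir haben den Ruck j(t) = 5·sin(t). Durch Einsetzen von t = 3*pi/2: j(3*pi/2) = -5.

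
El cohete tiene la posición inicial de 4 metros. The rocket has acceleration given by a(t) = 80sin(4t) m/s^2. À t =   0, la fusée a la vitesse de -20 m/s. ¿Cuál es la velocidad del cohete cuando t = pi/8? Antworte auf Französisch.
Nous devons trouver l'intégrale de notre équation de l'accélération a(t) = 80·sin(4·t) 1 fois. En prenant ∫a(t)dt et en appliquant v(0) = -20, nous trouvons v(t) = -20·cos(4·t). Nous avons la vitesse v(t) = -20·cos(4·t). En substituant t = pi/8: v(pi/8) = 0.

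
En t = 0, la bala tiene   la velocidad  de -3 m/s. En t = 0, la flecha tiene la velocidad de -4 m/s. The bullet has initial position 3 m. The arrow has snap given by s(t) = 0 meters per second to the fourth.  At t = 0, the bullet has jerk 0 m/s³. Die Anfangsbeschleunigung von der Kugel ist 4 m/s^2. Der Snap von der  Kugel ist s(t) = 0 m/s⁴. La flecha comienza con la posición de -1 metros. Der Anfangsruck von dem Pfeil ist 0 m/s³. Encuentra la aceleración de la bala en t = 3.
Para resolver esto, necesitamos tomar 2 antiderivadas de nuestra ecuación del snap s(t) = 0. Integrando el snap y usando la condición inicial j(0) = 0, obtenemos j(t) = 0. La integral de la sacudida, con a(0) = 4, da la aceleración: a(t) = 4. Tenemos la aceleración a(t) = 4. Sustituyendo t = 3: a(3) = 4.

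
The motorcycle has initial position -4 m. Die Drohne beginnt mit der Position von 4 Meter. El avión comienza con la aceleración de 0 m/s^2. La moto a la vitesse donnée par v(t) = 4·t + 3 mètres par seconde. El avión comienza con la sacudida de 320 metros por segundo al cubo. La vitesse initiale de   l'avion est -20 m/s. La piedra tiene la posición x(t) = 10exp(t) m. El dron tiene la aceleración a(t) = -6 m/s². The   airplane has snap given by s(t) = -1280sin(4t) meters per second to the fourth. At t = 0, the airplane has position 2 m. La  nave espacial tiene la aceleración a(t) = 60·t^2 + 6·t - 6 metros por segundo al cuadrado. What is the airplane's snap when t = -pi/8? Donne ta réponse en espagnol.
Usando s(t) = -1280·sin(4·t) y sustituyendo t = -pi/8, encontramos s = 1280.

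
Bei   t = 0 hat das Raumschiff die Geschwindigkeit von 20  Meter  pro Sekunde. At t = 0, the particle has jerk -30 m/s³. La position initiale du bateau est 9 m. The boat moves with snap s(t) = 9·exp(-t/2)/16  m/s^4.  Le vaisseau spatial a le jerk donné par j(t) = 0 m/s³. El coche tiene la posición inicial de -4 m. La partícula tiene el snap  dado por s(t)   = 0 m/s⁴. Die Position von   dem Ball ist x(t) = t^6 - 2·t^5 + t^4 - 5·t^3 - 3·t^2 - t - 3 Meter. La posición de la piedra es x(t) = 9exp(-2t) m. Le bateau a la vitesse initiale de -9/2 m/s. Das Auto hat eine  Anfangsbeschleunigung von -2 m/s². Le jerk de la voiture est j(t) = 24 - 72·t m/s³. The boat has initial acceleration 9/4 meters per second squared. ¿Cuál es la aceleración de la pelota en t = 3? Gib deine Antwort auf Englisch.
We must differentiate our position equation x(t) = t^6 - 2·t^5 + t^4 - 5·t^3 - 3·t^2 - t - 3 2 times. The derivative of position gives velocity: v(t) = 6·t^5 - 10·t^4 + 4·t^3 - 15·t^2 - 6·t - 1. The derivative of velocity gives acceleration: a(t) = 30·t^4 - 40·t^3 + 12·t^2 - 30·t - 6. From the given acceleration equation a(t) = 30·t^4 - 40·t^3 + 12·t^2 - 30·t - 6, we substitute t = 3 to get a = 1362.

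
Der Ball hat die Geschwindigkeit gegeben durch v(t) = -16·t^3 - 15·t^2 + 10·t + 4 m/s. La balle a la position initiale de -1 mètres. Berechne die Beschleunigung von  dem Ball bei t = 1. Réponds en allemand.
Um dies zu lösen, müssen wir 1 Ableitung unserer Gleichung für die Geschwindigkeit v(t) = -16·t^3 - 15·t^2 + 10·t + 4 nehmen. Mit d/dt von v(t) finden wir a(t) = -48·t^2 - 30·t + 10. Wir haben die Beschleunigung a(t) = -48·t^2 - 30·t + 10. Durch Einsetzen von t = 1: a(1) = -68.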